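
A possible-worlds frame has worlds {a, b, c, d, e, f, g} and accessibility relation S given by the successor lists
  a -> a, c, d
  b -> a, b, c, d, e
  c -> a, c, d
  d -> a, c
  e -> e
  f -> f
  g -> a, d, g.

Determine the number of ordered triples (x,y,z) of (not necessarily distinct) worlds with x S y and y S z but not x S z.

Enumerating: (d,a,d), (d,c,d), (g,a,c), (g,d,c).

4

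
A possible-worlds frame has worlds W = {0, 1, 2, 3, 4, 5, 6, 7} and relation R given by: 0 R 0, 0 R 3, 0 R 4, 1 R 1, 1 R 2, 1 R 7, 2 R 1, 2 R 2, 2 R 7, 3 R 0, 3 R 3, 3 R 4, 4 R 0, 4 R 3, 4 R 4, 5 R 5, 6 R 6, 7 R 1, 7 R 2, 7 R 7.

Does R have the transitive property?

Yes

Transitive: yes — every two-step R-path is closed by a direct edge.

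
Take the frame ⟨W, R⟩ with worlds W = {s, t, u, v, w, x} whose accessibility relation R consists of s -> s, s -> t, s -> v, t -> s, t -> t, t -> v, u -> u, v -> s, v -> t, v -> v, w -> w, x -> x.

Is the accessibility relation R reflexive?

Yes

Reflexive: yes — every world is R-related to itself.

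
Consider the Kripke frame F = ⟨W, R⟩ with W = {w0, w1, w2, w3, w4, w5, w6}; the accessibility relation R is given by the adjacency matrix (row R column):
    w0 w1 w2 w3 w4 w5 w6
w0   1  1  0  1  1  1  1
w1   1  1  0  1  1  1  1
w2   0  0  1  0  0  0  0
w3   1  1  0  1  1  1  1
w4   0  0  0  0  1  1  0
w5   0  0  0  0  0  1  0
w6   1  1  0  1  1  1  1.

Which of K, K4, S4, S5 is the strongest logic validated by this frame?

Transitive (axiom 4): yes — every two-step R-path is closed by a direct edge.
Reflexive (axiom T): yes — every world is R-related to itself.
Euclidean (axiom 5): no — w0 R w4 and w0 R w1, but not w4 R w1.
So F validates K, K4, S4; S5 would additionally require R to be Euclidean. The strongest is S4.

S4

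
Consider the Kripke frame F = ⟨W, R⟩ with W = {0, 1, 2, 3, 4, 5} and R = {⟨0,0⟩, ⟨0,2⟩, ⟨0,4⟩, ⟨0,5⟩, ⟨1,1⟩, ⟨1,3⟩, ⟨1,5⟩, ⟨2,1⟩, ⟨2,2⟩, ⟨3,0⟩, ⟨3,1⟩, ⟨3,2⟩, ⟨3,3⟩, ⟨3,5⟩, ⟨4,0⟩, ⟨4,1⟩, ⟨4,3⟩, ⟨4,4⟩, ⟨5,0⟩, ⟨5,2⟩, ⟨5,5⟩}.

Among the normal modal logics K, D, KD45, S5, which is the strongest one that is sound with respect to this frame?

D

Serial (axiom D): yes — every world has a successor (e.g. 0 R 0).
Euclidean (axiom 5): no — 0 R 2 and 0 R 4, but not 2 R 4.
Transitive (axiom 4): no — 0 R 2 and 2 R 1, but not 0 R 1.
Reflexive (axiom T): yes — every world is R-related to itself.
So F validates K, D; KD45 would additionally require R to be Euclidean and transitive. The strongest is D.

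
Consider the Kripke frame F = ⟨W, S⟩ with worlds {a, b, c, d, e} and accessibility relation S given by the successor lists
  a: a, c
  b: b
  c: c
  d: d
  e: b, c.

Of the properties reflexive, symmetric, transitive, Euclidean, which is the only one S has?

Reflexive: no — e is not related to itself.
Symmetric: no — a S c but not c S a.
Transitive: yes — every two-step S-path is closed by a direct edge.
Euclidean: no — e S b and e S c, but not b S c.
Only transitive holds.

transitive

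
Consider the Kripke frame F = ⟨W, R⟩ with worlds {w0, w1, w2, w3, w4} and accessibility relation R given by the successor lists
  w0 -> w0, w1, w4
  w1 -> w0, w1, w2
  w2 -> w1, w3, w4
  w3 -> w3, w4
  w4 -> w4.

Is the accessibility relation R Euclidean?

No

Euclidean: no — w0 R w1 and w0 R w4, but not w1 R w4.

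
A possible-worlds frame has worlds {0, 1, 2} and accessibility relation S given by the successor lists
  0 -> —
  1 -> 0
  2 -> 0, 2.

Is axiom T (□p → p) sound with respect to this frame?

No

The schema T characterises exactly the reflexive frames.
Reflexive: no — 0 is not related to itself.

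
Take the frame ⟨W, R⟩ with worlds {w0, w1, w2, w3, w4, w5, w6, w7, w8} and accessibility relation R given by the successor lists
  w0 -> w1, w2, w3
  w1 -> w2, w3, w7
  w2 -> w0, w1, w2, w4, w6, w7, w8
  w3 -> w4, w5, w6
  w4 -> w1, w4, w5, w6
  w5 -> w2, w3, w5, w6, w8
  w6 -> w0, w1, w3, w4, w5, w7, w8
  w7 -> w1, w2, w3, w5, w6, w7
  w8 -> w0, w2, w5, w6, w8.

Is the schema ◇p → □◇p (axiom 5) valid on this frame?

The schema 5 characterises exactly the Euclidean frames.
Euclidean: no — w0 R w2 and w0 R w3, but not w2 R w3.

No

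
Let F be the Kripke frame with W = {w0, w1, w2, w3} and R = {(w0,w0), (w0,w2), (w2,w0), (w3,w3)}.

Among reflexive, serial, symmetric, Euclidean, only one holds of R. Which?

symmetric

Reflexive: no — w1 is not related to itself.
Serial: no — w1 has no R-successor.
Symmetric: yes — every pair in R has its reverse in R.
Euclidean: no — w0 R w2 and w0 R w2, but not w2 R w2.
Only symmetric holds.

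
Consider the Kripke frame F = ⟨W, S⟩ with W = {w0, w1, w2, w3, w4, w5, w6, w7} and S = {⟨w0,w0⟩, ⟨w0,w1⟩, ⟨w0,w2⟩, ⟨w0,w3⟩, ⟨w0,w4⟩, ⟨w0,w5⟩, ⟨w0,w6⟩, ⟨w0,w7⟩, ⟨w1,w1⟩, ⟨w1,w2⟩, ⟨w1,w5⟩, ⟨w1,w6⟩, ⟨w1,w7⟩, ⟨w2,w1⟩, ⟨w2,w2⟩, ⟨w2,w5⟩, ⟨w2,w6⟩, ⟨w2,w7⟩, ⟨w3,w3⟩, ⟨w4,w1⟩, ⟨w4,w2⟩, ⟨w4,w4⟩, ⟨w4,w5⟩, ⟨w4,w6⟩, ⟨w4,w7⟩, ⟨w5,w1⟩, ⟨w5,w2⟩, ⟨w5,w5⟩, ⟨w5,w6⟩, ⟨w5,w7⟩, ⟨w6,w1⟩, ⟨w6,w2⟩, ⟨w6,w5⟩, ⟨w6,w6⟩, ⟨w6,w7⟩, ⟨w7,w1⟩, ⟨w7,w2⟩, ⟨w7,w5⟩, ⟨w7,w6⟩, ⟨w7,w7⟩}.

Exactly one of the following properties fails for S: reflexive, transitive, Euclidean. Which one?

Euclidean

Reflexive: yes — every world is S-related to itself.
Transitive: yes — every two-step S-path is closed by a direct edge.
Euclidean: no — w0 S w1 and w0 S w3, but not w1 S w3.
Only Euclidean fails.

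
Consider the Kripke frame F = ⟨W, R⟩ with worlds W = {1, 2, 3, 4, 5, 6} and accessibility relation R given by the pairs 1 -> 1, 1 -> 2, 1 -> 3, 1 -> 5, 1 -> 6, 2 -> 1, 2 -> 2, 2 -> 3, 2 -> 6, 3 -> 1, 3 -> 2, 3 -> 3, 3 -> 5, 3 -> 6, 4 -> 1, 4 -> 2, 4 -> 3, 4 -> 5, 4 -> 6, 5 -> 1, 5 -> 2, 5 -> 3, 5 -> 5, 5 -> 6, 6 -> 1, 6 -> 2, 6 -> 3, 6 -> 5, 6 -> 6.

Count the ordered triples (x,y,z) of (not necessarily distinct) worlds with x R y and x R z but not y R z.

Enumerating: (1,2,5), (3,2,5), (4,2,5), (5,2,5), (6,2,5).

5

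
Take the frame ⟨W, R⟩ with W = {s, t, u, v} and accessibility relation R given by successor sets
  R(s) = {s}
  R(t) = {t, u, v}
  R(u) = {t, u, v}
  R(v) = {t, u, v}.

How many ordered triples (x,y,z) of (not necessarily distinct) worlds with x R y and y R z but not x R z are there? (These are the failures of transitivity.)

0

R is transitive; there are no such tuples.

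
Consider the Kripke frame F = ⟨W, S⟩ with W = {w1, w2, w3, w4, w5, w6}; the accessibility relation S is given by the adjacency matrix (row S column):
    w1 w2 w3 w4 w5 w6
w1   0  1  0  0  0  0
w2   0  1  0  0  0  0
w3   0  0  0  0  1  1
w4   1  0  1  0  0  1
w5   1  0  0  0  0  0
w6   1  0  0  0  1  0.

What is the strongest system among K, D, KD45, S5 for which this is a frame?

D

Serial (axiom D): yes — every world has a successor (e.g. w1 S w2).
Euclidean (axiom 5): no — w3 S w5 and w3 S w6, but not w5 S w6.
Transitive (axiom 4): no — w3 S w5 and w5 S w1, but not w3 S w1.
Reflexive (axiom T): no — w1 is not related to itself.
So F validates K, D; KD45 would additionally require S to be Euclidean and transitive. The strongest is D.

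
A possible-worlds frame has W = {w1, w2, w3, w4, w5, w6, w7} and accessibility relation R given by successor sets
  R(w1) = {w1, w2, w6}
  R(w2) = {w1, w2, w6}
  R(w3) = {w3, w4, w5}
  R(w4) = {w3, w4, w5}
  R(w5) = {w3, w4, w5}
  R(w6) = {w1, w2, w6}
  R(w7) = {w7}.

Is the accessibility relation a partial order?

Reflexive: yes — every world is R-related to itself.
Transitive: yes — every two-step R-path is closed by a direct edge.
Antisymmetric: no — w1 R w2 and w2 R w1 with w1 ≠ w2.
So R is not a partial order.

No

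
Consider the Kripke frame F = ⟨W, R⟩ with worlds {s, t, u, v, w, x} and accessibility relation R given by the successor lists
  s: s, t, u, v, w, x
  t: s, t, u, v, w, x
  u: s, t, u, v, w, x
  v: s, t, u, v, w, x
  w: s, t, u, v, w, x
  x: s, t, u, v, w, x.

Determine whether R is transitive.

Yes

Transitive: yes — every two-step R-path is closed by a direct edge.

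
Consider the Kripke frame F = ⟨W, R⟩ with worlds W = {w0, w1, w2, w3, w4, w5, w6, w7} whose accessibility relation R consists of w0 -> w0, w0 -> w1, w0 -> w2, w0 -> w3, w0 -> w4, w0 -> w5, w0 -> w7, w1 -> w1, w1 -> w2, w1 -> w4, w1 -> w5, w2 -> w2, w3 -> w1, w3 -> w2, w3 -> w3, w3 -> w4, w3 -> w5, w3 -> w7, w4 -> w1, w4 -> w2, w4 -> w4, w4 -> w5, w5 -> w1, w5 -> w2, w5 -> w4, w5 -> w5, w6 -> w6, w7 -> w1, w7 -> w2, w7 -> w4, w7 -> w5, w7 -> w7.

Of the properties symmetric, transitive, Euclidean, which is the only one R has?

Symmetric: no — w0 R w1 but not w1 R w0.
Transitive: yes — every two-step R-path is closed by a direct edge.
Euclidean: no — w0 R w1 and w0 R w3, but not w1 R w3.
Only transitive holds.

transitive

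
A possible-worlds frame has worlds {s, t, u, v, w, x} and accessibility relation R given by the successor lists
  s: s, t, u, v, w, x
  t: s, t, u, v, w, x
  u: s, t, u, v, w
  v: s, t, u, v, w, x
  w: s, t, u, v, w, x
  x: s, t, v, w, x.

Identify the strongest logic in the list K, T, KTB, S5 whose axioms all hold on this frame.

KTB

Reflexive (axiom T): yes — every world is R-related to itself.
Symmetric (axiom B): yes — every pair in R has its reverse in R.
Euclidean (axiom 5): no — s R u and s R x, but not u R x.
So F validates K, T, KTB; S5 would additionally require R to be Euclidean. The strongest is KTB.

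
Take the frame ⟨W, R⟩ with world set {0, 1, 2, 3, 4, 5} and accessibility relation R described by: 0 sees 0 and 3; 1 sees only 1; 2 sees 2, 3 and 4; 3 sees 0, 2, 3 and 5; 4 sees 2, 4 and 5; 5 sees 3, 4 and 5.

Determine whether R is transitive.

No

Transitive: no — 0 R 3 and 3 R 2, but not 0 R 2.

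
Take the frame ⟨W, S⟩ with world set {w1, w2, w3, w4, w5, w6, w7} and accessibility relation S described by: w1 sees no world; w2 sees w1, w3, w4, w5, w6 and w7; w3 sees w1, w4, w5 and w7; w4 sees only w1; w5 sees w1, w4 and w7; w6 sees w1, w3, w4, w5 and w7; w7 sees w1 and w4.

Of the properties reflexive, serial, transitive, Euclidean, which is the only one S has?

transitive

Reflexive: no — w1 is not related to itself.
Serial: no — w1 has no S-successor.
Transitive: yes — every two-step S-path is closed by a direct edge.
Euclidean: no — w2 S w1 and w2 S w3, but not w1 S w3.
Only transitive holds.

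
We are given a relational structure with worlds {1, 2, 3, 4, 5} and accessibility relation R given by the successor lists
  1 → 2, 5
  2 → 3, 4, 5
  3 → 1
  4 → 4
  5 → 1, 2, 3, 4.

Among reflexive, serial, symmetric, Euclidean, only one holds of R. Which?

serial

Reflexive: no — 1 is not related to itself.
Serial: yes — every world has a successor (e.g. 1 R 2).
Symmetric: no — 1 R 2 but not 2 R 1.
Euclidean: no — 2 R 3 and 2 R 4, but not 3 R 4.
Only serial holds.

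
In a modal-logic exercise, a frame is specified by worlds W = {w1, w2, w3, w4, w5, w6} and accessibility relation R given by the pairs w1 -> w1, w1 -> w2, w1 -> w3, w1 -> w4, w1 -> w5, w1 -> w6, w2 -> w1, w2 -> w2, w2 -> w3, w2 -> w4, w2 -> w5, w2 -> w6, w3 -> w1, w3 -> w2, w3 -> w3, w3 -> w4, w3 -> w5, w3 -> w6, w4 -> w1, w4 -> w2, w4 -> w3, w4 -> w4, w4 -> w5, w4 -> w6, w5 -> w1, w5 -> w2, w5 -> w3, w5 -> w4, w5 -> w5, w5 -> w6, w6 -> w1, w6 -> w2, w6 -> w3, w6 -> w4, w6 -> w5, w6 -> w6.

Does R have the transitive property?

Yes

Transitive: yes — every two-step R-path is closed by a direct edge.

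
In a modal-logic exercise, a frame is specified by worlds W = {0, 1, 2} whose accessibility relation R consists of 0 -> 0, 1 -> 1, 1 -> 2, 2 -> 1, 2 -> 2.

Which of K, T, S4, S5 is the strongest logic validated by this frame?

Reflexive (axiom T): yes — every world is R-related to itself.
Transitive (axiom 4): yes — every two-step R-path is closed by a direct edge.
Euclidean (axiom 5): yes — any two successors of a common world are R-related.
So F validates K, T, S4, S5. The strongest is S5.

S5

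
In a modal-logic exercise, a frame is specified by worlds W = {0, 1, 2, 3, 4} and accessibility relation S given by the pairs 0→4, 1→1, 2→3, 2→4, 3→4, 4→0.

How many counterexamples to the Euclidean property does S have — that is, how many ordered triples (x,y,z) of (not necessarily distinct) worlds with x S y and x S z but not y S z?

Enumerating: (0,4,4), (2,3,3), (2,4,3), (2,4,4), (3,4,4), (4,0,0).

6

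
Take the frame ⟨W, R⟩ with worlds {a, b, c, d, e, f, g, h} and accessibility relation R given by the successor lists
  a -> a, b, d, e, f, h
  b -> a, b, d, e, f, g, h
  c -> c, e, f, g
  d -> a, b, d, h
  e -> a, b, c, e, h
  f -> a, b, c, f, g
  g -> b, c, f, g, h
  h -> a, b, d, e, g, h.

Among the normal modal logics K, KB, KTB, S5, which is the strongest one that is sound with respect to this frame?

Symmetric (axiom B): yes — every pair in R has its reverse in R.
Reflexive (axiom T): yes — every world is R-related to itself.
Euclidean (axiom 5): no — a R d and a R e, but not d R e.
So F validates K, KB, KTB; S5 would additionally require R to be Euclidean. The strongest is KTB.

KTB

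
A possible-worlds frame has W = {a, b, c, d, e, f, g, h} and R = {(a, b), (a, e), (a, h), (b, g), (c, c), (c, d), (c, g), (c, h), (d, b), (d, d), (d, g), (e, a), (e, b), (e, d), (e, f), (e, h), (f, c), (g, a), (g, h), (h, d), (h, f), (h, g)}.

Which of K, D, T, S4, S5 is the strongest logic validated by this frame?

Serial (axiom D): yes — every world has a successor (e.g. a R b).
Reflexive (axiom T): no — a is not related to itself.
Transitive (axiom 4): no — a R b and b R g, but not a R g.
Euclidean (axiom 5): no — a R b and a R e, but not b R e.
So F validates K, D; T would additionally require R to be reflexive. The strongest is D.

D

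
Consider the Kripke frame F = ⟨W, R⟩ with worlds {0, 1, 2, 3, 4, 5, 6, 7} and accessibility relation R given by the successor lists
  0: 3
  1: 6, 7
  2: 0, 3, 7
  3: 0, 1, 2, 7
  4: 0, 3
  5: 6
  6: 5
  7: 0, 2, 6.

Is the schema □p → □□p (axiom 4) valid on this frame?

Axiom 4 corresponds to the accessibility relation being transitive.
Transitive: no — 0 R 3 and 3 R 1, but not 0 R 1.

No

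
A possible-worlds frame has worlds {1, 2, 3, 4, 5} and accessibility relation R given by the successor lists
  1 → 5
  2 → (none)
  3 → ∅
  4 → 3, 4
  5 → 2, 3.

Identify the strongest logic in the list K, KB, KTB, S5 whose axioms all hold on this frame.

K

Symmetric (axiom B): no — 1 R 5 but not 5 R 1.
Reflexive (axiom T): no — 1 is not related to itself.
Euclidean (axiom 5): no — 5 R 2 and 5 R 3, but not 2 R 3.
So F validates K; KB would additionally require R to be symmetric. The strongest is K.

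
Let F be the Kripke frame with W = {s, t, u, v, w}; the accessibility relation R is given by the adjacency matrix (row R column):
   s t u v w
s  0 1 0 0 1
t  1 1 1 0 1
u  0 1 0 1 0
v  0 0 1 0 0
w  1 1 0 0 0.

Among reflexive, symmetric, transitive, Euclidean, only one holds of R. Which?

Reflexive: no — s is not related to itself.
Symmetric: yes — every pair in R has its reverse in R.
Transitive: no — s R t and t R u, but not s R u.
Euclidean: no — t R s and t R u, but not s R u.
Only symmetric holds.

symmetric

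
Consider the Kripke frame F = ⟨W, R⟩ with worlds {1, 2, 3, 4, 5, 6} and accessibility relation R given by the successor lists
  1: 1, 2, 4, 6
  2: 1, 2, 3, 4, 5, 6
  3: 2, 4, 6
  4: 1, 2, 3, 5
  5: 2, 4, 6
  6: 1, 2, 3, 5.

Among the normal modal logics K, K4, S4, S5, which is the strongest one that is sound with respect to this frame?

K

Transitive (axiom 4): no — 1 R 2 and 2 R 3, but not 1 R 3.
Reflexive (axiom T): no — 3 is not related to itself.
Euclidean (axiom 5): no — 1 R 4 and 1 R 6, but not 4 R 6.
So F validates K; K4 would additionally require R to be transitive. The strongest is K.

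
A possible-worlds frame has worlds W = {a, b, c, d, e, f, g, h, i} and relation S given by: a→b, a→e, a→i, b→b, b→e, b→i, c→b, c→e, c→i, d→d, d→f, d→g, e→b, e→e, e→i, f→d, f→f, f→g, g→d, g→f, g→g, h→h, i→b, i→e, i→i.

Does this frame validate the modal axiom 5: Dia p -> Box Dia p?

Yes

The schema 5 characterises exactly the Euclidean frames.
Euclidean: yes — any two successors of a common world are S-related.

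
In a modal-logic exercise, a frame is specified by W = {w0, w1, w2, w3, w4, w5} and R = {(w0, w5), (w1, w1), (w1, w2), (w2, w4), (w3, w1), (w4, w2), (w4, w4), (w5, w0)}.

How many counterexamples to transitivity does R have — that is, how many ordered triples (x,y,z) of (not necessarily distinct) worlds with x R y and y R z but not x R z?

Enumerating: (w0,w5,w0), (w1,w2,w4), (w2,w4,w2), (w3,w1,w2), (w5,w0,w5).

5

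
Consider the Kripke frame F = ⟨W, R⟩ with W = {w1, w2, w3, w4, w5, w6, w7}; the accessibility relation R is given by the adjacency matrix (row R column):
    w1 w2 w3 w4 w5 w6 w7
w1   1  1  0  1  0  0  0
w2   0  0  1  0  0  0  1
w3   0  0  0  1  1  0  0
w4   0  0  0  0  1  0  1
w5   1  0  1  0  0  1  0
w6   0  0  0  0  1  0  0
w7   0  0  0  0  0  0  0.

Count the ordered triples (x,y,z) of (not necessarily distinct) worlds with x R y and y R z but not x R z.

Enumerating: (w1,w2,w3), (w1,w2,w7), (w1,w4,w5), (w1,w4,w7), (w2,w3,w4), (w2,w3,w5), (w3,w4,w7), (w3,w5,w1), (w3,w5,w3), (w3,w5,w6), (w4,w5,w1), (w4,w5,w3), … and 9 more.
Total: 21.

21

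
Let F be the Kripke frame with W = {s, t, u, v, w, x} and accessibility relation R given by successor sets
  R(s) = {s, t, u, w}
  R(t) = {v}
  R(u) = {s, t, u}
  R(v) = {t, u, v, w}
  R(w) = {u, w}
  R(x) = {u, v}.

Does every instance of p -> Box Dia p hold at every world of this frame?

No

The schema B characterises exactly the symmetric frames.
Symmetric: no — s R t but not t R s.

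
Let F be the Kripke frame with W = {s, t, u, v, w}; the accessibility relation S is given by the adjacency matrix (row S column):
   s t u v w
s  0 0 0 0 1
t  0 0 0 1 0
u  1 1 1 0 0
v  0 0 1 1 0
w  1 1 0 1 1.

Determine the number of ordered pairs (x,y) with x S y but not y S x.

6

Enumerating: (t,v), (u,s), (u,t), (v,u), (w,t), (w,v).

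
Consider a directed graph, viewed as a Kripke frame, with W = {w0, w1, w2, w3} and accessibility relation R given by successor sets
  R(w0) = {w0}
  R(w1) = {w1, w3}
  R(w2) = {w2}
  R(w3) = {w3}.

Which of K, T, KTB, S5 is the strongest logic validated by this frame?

T

Reflexive (axiom T): yes — every world is R-related to itself.
Symmetric (axiom B): no — w1 R w3 but not w3 R w1.
Euclidean (axiom 5): no — w1 R w3 and w1 R w1, but not w3 R w1.
So F validates K, T; KTB would additionally require R to be symmetric. The strongest is T.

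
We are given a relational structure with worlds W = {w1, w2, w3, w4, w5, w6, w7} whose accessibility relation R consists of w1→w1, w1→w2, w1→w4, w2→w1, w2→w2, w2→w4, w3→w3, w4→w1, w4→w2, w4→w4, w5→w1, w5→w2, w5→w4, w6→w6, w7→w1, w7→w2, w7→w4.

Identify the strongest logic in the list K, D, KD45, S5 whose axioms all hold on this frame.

KD45

Serial (axiom D): yes — every world has a successor (e.g. w1 R w1).
Euclidean (axiom 5): yes — any two successors of a common world are R-related.
Transitive (axiom 4): yes — every two-step R-path is closed by a direct edge.
Reflexive (axiom T): no — w5 is not related to itself.
So F validates K, D, KD45; S5 would additionally require R to be reflexive. The strongest is KD45.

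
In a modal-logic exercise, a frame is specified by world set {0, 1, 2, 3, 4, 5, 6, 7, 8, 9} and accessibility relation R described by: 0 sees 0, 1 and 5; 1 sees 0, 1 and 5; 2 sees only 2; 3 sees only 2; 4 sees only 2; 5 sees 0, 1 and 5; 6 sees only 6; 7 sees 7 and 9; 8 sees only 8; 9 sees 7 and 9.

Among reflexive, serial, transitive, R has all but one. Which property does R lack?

Reflexive: no — 3 is not related to itself.
Serial: yes — every world has a successor (e.g. 0 R 0).
Transitive: yes — every two-step R-path is closed by a direct edge.
Only reflexive fails.

reflexive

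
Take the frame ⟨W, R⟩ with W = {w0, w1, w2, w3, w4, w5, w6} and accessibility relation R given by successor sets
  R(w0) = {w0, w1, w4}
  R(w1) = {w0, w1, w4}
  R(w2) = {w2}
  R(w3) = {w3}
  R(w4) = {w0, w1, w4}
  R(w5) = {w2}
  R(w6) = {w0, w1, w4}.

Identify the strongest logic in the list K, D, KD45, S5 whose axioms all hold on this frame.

Serial (axiom D): yes — every world has a successor (e.g. w0 R w0).
Euclidean (axiom 5): yes — any two successors of a common world are R-related.
Transitive (axiom 4): yes — every two-step R-path is closed by a direct edge.
Reflexive (axiom T): no — w5 is not related to itself.
So F validates K, D, KD45; S5 would additionally require R to be reflexive. The strongest is KD45.

KD45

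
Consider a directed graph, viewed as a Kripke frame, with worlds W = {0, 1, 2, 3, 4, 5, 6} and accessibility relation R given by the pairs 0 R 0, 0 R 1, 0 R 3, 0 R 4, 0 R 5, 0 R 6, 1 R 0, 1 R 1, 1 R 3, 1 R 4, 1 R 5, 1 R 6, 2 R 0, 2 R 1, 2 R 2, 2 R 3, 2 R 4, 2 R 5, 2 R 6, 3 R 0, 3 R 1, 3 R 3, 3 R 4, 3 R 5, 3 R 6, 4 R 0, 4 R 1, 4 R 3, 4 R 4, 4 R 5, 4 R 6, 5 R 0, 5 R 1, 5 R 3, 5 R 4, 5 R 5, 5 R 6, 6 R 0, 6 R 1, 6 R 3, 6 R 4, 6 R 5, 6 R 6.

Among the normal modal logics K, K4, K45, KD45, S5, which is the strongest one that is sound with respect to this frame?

Transitive (axiom 4): yes — every two-step R-path is closed by a direct edge.
Euclidean (axiom 5): no — 2 R 0 and 2 R 2, but not 0 R 2.
Serial (axiom D): yes — every world has a successor (e.g. 0 R 0).
Reflexive (axiom T): yes — every world is R-related to itself.
So F validates K, K4; K45 would additionally require R to be Euclidean. The strongest is K4.

K4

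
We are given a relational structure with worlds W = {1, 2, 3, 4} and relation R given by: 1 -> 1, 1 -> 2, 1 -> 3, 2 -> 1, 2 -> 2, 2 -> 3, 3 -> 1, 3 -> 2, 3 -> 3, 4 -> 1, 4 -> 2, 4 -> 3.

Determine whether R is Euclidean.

Euclidean: yes — any two successors of a common world are R-related.

Yes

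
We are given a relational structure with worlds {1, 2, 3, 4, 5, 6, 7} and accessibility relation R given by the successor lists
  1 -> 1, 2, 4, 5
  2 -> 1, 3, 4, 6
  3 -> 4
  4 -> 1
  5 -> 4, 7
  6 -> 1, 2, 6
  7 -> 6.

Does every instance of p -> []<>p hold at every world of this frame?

Axiom B corresponds to the accessibility relation being symmetric.
Symmetric: no — 1 R 5 but not 5 R 1.

No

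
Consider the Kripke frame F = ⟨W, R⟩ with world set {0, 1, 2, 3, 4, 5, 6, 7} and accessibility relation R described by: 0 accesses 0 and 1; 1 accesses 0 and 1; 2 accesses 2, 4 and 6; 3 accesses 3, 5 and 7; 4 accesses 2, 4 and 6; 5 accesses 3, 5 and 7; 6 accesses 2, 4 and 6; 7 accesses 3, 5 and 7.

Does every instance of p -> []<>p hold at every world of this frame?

Yes

The schema B characterises exactly the symmetric frames.
Symmetric: yes — every pair in R has its reverse in R.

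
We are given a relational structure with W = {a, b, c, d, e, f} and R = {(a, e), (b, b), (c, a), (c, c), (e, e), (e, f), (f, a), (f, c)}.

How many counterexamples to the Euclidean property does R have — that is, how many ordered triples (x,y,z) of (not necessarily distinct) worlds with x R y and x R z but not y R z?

6

Enumerating: (c,a,a), (c,a,c), (e,f,e), (e,f,f), (f,a,a), (f,a,c).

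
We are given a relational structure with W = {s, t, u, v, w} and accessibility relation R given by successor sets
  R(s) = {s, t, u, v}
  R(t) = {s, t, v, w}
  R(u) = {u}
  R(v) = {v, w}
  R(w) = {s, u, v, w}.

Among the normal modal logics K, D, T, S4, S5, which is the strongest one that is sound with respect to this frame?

T

Serial (axiom D): yes — every world has a successor (e.g. s R s).
Reflexive (axiom T): yes — every world is R-related to itself.
Transitive (axiom 4): no — s R t and t R w, but not s R w.
Euclidean (axiom 5): no — s R t and s R u, but not t R u.
So F validates K, D, T; S4 would additionally require R to be transitive. The strongest is T.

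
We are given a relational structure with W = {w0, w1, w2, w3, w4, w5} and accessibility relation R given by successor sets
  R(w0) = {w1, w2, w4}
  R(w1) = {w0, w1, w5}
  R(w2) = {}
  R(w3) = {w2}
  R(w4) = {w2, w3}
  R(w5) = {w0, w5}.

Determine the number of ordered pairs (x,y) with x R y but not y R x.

7

Enumerating: (w0,w2), (w0,w4), (w1,w5), (w3,w2), (w4,w2), (w4,w3), (w5,w0).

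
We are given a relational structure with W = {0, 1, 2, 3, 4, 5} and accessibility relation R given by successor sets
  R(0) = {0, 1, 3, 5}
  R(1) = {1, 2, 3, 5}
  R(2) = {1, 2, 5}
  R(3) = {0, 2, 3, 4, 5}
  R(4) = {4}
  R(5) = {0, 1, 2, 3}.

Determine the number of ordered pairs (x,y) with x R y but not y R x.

4

Enumerating: (0,1), (1,3), (3,2), (3,4).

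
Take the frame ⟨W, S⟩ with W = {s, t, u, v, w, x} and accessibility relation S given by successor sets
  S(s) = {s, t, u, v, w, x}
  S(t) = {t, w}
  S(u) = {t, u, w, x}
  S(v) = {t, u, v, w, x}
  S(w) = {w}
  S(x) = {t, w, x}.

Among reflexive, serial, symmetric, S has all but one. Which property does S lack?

Reflexive: yes — every world is S-related to itself.
Serial: yes — every world has a successor (e.g. s S s).
Symmetric: no — s S t but not t S s.
Only symmetric fails.

symmetric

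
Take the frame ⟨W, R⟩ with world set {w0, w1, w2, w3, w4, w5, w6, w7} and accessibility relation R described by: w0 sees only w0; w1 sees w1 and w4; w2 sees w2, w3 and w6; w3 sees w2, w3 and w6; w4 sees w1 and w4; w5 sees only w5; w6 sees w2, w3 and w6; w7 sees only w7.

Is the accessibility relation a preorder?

Yes

Reflexive: yes — every world is R-related to itself.
Transitive: yes — every two-step R-path is closed by a direct edge.
So R is a preorder.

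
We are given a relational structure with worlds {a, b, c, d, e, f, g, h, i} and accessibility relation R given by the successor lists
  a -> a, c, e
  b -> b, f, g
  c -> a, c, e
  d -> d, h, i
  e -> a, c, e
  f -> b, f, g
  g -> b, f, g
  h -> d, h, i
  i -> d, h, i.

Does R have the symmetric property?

Yes

Symmetric: yes — every pair in R has its reverse in R.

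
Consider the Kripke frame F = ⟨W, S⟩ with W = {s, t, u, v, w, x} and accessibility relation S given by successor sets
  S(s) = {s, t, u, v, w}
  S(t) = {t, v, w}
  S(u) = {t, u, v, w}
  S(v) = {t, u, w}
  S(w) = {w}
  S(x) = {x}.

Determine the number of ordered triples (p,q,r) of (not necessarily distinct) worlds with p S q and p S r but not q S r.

Enumerating: (s,t,s), (s,t,u), (s,u,s), (s,v,s), (s,v,v), (s,w,s), (s,w,t), (s,w,u), (s,w,v), (t,v,v), (t,w,t), (t,w,v), … and 8 more.
Total: 20.

20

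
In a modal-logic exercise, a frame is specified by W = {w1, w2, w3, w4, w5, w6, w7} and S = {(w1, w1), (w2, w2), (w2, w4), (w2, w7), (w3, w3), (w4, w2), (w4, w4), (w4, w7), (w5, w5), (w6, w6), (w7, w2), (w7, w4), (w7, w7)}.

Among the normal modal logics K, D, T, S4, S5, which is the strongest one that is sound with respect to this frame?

Serial (axiom D): yes — every world has a successor (e.g. w1 S w1).
Reflexive (axiom T): yes — every world is S-related to itself.
Transitive (axiom 4): yes — every two-step S-path is closed by a direct edge.
Euclidean (axiom 5): yes — any two successors of a common world are S-related.
So F validates K, D, T, S4, S5. The strongest is S5.

S5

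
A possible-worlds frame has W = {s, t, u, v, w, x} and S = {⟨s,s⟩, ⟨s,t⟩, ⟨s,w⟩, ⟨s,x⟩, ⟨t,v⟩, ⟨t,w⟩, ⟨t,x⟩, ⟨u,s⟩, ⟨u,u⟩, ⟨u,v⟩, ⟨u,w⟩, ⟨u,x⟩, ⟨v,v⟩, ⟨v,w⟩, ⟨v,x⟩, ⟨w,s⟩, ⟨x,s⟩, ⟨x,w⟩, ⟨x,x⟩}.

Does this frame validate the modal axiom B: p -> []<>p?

The schema B characterises exactly the symmetric frames.
Symmetric: no — s S t but not t S s.

No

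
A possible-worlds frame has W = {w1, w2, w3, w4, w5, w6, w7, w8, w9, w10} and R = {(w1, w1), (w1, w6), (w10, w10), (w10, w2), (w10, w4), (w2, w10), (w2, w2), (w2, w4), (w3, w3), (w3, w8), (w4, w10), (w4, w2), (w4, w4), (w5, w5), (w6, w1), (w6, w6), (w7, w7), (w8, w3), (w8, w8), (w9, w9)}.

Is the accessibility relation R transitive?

Yes

Transitive: yes — every two-step R-path is closed by a direct edge.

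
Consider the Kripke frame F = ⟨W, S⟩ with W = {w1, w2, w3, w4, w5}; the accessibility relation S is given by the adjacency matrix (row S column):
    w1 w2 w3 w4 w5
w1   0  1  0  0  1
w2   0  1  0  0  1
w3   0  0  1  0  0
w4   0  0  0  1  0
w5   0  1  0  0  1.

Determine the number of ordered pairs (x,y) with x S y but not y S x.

Enumerating: (w1,w2), (w1,w5).

2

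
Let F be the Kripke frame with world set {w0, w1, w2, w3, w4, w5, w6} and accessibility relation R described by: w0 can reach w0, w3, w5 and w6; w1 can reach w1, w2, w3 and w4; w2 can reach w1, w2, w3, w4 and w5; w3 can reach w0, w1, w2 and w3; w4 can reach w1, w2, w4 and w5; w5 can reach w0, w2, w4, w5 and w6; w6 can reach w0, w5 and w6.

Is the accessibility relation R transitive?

No

Transitive: no — w0 R w3 and w3 R w1, but not w0 R w1.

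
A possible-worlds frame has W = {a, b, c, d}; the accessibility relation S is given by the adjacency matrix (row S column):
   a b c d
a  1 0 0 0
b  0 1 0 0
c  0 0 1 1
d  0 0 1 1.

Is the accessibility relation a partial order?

No

Reflexive: yes — every world is S-related to itself.
Transitive: yes — every two-step S-path is closed by a direct edge.
Antisymmetric: no — c S d and d S c with c ≠ d.
So S is not a partial order.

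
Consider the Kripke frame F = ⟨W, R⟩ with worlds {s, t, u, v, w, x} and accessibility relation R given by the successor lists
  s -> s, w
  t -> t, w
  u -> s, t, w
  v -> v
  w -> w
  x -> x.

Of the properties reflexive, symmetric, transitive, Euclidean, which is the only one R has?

transitive

Reflexive: no — u is not related to itself.
Symmetric: no — s R w but not w R s.
Transitive: yes — every two-step R-path is closed by a direct edge.
Euclidean: no — u R s and u R t, but not s R t.
Only transitive holds.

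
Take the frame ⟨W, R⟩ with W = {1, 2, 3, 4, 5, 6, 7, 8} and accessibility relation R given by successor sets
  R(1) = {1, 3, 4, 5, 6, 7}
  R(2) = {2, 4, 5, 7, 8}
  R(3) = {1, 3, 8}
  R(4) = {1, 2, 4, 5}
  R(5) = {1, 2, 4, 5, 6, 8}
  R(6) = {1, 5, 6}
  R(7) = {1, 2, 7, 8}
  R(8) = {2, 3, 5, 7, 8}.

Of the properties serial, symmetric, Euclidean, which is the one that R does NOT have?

Serial: yes — every world has a successor (e.g. 1 R 1).
Symmetric: yes — every pair in R has its reverse in R.
Euclidean: no — 1 R 3 and 1 R 4, but not 3 R 4.
Only Euclidean fails.

Euclidean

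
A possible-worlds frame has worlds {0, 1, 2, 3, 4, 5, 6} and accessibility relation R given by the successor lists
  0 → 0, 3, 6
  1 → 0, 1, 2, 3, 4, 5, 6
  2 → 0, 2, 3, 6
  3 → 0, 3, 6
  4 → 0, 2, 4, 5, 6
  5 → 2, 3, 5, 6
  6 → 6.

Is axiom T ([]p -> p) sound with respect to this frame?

Yes

The schema T characterises exactly the reflexive frames.
Reflexive: yes — every world is R-related to itself.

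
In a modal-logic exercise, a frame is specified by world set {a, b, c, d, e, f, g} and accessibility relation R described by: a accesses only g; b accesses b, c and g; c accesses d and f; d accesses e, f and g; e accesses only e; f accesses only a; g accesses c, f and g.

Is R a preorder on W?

Reflexive: no — a is not related to itself.
Transitive: no — a R g and g R c, but not a R c.
So R is not a preorder.

No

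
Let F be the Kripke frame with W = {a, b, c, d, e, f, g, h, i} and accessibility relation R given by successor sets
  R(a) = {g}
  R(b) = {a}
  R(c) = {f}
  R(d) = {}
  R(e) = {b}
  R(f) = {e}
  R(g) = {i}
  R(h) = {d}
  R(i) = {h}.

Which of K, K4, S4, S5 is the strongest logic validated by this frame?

Transitive (axiom 4): no — a R g and g R i, but not a R i.
Reflexive (axiom T): no — a is not related to itself.
Euclidean (axiom 5): no — a R g and a R g, but not g R g.
So F validates K; K4 would additionally require R to be transitive. The strongest is K.

K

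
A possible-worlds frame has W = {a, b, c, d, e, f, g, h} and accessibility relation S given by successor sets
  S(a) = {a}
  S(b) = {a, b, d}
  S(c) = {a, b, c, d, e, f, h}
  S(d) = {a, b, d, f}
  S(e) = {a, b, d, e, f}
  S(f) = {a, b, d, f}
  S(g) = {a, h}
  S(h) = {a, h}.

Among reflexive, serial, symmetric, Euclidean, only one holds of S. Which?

serial

Reflexive: no — g is not related to itself.
Serial: yes — every world has a successor (e.g. a S a).
Symmetric: no — b S a but not a S b.
Euclidean: no — b S a and b S d, but not a S d.
Only serial holds.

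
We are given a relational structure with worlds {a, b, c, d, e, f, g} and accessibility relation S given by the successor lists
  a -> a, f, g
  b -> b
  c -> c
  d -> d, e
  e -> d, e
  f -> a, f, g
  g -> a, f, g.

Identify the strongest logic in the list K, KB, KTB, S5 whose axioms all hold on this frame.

S5

Symmetric (axiom B): yes — every pair in S has its reverse in S.
Reflexive (axiom T): yes — every world is S-related to itself.
Euclidean (axiom 5): yes — any two successors of a common world are S-related.
So F validates K, KB, KTB, S5. The strongest is S5.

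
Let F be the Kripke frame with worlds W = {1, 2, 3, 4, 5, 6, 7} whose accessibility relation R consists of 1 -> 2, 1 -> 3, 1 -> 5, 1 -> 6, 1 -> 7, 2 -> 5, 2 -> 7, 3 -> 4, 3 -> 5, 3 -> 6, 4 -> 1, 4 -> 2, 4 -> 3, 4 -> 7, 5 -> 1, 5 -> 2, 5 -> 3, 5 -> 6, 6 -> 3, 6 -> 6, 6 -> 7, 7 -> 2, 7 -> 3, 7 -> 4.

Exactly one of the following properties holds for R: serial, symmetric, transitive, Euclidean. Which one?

Serial: yes — every world has a successor (e.g. 1 R 2).
Symmetric: no — 1 R 2 but not 2 R 1.
Transitive: no — 1 R 3 and 3 R 4, but not 1 R 4.
Euclidean: no — 1 R 2 and 1 R 3, but not 2 R 3.
Only serial holds.

serial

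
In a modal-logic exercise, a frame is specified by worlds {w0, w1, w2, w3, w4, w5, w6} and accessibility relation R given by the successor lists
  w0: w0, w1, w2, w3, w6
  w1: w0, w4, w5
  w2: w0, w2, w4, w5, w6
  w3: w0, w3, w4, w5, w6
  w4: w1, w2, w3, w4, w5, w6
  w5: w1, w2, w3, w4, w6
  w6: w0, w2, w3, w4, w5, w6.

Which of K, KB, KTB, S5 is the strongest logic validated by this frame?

KB

Symmetric (axiom B): yes — every pair in R has its reverse in R.
Reflexive (axiom T): no — w1 is not related to itself.
Euclidean (axiom 5): no — w0 R w1 and w0 R w2, but not w1 R w2.
So F validates K, KB; KTB would additionally require R to be reflexive. The strongest is KB.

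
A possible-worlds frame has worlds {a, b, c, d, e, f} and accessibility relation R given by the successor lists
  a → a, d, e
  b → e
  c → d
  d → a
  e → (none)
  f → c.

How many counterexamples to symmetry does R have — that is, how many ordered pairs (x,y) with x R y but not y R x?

4

Enumerating: (a,e), (b,e), (c,d), (f,c).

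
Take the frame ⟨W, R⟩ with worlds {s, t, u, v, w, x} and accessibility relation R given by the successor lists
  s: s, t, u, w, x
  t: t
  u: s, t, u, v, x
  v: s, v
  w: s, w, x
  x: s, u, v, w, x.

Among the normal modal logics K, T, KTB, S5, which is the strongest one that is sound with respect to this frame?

T

Reflexive (axiom T): yes — every world is R-related to itself.
Symmetric (axiom B): no — s R t but not t R s.
Euclidean (axiom 5): no — s R t and s R u, but not t R u.
So F validates K, T; KTB would additionally require R to be symmetric. The strongest is T.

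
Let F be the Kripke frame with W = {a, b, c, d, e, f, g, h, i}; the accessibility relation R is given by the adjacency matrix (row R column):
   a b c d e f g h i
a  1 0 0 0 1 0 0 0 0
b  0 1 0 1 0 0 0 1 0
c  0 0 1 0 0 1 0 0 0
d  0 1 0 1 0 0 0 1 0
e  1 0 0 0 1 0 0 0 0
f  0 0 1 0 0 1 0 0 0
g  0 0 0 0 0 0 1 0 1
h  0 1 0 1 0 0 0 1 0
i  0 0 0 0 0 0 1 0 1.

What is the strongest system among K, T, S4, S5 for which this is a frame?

S5

Reflexive (axiom T): yes — every world is R-related to itself.
Transitive (axiom 4): yes — every two-step R-path is closed by a direct edge.
Euclidean (axiom 5): yes — any two successors of a common world are R-related.
So F validates K, T, S4, S5. The strongest is S5.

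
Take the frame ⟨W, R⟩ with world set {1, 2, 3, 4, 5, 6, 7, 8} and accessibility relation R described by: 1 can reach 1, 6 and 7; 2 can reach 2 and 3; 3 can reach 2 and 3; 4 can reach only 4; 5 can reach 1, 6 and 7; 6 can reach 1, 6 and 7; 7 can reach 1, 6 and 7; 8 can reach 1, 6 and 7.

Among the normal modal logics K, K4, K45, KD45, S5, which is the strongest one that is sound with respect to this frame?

KD45

Transitive (axiom 4): yes — every two-step R-path is closed by a direct edge.
Euclidean (axiom 5): yes — any two successors of a common world are R-related.
Serial (axiom D): yes — every world has a successor (e.g. 1 R 1).
Reflexive (axiom T): no — 5 is not related to itself.
So F validates K, K4, K45, KD45; S5 would additionally require R to be reflexive. The strongest is KD45.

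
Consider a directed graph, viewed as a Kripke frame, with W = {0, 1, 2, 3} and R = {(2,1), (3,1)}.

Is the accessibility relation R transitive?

Yes

Transitive: yes — every two-step R-path is closed by a direct edge.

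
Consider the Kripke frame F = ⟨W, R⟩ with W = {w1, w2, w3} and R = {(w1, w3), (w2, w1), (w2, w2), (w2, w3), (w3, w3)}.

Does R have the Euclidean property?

Euclidean: no — w2 R w3 and w2 R w1, but not w3 R w1.

No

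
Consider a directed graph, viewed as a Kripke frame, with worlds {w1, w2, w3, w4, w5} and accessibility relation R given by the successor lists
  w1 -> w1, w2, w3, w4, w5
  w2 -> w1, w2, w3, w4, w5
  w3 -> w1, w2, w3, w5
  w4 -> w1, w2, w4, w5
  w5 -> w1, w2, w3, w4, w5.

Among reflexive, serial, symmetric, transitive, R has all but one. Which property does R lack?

Reflexive: yes — every world is R-related to itself.
Serial: yes — every world has a successor (e.g. w1 R w1).
Symmetric: yes — every pair in R has its reverse in R.
Transitive: no — w3 R w1 and w1 R w4, but not w3 R w4.
Only transitive fails.

transitive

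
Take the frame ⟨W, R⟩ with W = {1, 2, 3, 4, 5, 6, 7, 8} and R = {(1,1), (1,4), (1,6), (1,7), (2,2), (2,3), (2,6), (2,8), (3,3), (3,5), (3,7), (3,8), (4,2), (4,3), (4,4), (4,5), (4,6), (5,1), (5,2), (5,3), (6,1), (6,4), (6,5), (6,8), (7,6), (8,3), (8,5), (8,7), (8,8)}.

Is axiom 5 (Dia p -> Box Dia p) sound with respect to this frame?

No

The schema 5 characterises exactly the Euclidean frames.
Euclidean: no — 1 R 4 and 1 R 7, but not 4 R 7.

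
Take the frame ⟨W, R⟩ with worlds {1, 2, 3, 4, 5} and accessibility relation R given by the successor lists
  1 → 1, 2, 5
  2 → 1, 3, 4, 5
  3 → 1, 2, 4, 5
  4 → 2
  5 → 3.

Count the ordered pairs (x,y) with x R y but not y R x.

4

Enumerating: (1,5), (2,5), (3,1), (3,4).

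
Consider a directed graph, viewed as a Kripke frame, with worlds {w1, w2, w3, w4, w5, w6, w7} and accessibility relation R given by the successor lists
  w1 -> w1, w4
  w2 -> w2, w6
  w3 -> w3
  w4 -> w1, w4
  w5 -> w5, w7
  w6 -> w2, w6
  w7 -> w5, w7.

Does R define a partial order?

Reflexive: yes — every world is R-related to itself.
Transitive: yes — every two-step R-path is closed by a direct edge.
Antisymmetric: no — w1 R w4 and w4 R w1 with w1 ≠ w4.
So R is not a partial order.

No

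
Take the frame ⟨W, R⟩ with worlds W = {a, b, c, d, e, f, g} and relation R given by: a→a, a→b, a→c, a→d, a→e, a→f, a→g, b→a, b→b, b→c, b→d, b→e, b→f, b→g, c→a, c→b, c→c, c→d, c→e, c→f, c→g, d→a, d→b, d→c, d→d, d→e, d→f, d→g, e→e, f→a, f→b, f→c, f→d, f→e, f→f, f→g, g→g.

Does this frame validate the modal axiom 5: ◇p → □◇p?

By correspondence theory, 5 is valid on a frame iff R is Euclidean.
Euclidean: no — a R e and a R b, but not e R b.

No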